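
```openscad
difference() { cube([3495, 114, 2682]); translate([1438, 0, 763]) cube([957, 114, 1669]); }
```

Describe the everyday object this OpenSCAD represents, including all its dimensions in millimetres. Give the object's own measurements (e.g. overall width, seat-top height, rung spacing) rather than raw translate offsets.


A wall 3495 mm long (x), 114 mm thick (y), 2682 mm tall, with a rectangular window opening cut through it. The opening is 957 mm wide and 1669 mm tall; its sill is at z = 763 mm and its near (−x) edge is 1438 mm from the wall's −x end. The opening passes through the full wall thickness.


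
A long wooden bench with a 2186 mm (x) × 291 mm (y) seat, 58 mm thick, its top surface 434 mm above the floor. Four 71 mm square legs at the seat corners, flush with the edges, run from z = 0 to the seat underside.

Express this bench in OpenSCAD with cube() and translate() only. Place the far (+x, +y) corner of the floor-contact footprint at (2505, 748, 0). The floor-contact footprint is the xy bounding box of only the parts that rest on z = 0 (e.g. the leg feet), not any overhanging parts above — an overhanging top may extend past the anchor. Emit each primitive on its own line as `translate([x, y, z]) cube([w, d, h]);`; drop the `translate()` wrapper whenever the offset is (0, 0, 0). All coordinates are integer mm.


translate([319, 457, 376]) cube([2186, 291, 58]);
translate([319, 457, 0]) cube([71, 71, 376]);
translate([319, 677, 0]) cube([71, 71, 376]);
translate([2434, 457, 0]) cube([71, 71, 376]);
translate([2434, 677, 0]) cube([71, 71, 376]);


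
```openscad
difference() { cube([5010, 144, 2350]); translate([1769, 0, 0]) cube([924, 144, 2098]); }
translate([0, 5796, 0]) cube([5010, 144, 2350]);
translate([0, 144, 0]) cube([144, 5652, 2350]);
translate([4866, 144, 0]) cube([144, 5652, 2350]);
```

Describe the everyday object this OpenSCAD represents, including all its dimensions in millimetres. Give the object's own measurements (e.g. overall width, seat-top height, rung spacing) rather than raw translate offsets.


A single room: four walls, each 2350 mm tall and 144 mm thick, enclosing an outside footprint 5010×5940 mm (x × y), no floor or roof. The front and back walls (−y and +y sides) run the full x-width; the side walls fit between their inner faces. A door opening 924 mm wide and 2098 mm tall is cut through the front wall from the floor up, its −x edge 1769 mm from the wall's −x end.


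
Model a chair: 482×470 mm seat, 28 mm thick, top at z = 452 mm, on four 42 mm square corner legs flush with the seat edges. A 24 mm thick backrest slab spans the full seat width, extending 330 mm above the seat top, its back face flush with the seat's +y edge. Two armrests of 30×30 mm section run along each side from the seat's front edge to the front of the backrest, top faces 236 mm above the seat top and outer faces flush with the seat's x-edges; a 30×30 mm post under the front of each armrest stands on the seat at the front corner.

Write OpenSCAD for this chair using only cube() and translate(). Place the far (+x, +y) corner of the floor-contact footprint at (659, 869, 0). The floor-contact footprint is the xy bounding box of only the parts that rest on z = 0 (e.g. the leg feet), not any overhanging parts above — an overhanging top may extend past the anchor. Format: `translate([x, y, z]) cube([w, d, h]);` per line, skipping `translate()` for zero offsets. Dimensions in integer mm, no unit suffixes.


translate([177, 399, 424]) cube([482, 470, 28]);
translate([177, 399, 0]) cube([42, 42, 424]);
translate([617, 399, 0]) cube([42, 42, 424]);
translate([177, 827, 0]) cube([42, 42, 424]);
translate([617, 827, 0]) cube([42, 42, 424]);
translate([177, 845, 452]) cube([482, 24, 330]);
translate([177, 399, 658]) cube([30, 446, 30]);
translate([629, 399, 658]) cube([30, 446, 30]);
translate([177, 399, 452]) cube([30, 30, 206]);
translate([629, 399, 452]) cube([30, 30, 206]);


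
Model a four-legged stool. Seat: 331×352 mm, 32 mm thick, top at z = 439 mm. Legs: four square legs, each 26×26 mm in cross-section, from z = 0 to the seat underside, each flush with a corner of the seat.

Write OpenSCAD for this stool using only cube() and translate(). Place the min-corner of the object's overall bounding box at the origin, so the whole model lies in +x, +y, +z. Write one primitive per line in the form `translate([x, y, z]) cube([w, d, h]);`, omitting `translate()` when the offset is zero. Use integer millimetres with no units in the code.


translate([0, 0, 407]) cube([331, 352, 32]);
cube([26, 26, 407]);
translate([305, 0, 0]) cube([26, 26, 407]);
translate([0, 326, 0]) cube([26, 26, 407]);
translate([305, 326, 0]) cube([26, 26, 407]);


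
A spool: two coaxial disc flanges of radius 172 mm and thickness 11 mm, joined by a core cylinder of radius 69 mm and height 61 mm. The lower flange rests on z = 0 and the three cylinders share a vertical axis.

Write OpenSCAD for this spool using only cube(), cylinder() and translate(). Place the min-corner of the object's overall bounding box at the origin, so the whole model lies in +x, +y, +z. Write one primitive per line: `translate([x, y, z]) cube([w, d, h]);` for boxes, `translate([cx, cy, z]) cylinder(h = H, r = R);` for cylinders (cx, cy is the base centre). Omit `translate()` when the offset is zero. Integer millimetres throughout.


translate([172, 172, 0]) cylinder(h = 11, r = 172);
translate([172, 172, 11]) cylinder(h = 61, r = 69);
translate([172, 172, 72]) cylinder(h = 11, r = 172);


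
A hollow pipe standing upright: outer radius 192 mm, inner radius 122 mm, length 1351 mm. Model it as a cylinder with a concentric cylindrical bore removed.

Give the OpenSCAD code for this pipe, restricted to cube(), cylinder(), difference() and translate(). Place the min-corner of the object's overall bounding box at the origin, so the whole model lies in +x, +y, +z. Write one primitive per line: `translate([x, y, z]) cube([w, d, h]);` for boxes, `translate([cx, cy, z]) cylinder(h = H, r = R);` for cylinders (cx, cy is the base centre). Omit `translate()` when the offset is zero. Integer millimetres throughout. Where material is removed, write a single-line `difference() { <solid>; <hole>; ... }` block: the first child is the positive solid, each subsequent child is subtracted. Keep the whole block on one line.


difference() { translate([192, 192, 0]) cylinder(h = 1351, r = 192); translate([192, 192, 0]) cylinder(h = 1351, r = 122); }


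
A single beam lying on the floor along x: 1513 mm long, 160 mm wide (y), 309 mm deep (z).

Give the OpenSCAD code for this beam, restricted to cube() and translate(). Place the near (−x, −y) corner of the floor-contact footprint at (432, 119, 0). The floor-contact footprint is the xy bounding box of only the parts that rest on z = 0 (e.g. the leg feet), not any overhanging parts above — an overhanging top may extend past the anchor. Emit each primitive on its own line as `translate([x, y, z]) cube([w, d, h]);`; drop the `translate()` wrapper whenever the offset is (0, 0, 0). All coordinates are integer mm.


translate([432, 119, 0]) cube([1513, 160, 309]);


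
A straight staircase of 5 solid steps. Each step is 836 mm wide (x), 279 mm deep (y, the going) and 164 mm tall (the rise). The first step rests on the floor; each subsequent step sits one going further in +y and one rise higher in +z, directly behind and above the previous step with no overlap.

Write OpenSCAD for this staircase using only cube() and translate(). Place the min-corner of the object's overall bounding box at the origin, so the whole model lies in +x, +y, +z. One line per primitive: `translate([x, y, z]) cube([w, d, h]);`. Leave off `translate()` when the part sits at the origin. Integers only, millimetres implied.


cube([836, 279, 164]);
translate([0, 279, 164]) cube([836, 279, 164]);
translate([0, 558, 328]) cube([836, 279, 164]);
translate([0, 837, 492]) cube([836, 279, 164]);
translate([0, 1116, 656]) cube([836, 279, 164]);


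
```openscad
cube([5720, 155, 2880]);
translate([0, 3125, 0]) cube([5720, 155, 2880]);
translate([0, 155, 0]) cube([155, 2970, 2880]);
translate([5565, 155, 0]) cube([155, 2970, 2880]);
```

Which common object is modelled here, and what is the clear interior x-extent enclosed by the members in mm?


A house (or room) frame. The interior width is 5410 mm.

Four 2880 mm walls enclosing a rectangle with no floor or roof — a room or house frame. Outside width is 5720 mm and wall thickness is 155 mm, so the interior width is 5720 − 2 × 155 = 5410 mm.


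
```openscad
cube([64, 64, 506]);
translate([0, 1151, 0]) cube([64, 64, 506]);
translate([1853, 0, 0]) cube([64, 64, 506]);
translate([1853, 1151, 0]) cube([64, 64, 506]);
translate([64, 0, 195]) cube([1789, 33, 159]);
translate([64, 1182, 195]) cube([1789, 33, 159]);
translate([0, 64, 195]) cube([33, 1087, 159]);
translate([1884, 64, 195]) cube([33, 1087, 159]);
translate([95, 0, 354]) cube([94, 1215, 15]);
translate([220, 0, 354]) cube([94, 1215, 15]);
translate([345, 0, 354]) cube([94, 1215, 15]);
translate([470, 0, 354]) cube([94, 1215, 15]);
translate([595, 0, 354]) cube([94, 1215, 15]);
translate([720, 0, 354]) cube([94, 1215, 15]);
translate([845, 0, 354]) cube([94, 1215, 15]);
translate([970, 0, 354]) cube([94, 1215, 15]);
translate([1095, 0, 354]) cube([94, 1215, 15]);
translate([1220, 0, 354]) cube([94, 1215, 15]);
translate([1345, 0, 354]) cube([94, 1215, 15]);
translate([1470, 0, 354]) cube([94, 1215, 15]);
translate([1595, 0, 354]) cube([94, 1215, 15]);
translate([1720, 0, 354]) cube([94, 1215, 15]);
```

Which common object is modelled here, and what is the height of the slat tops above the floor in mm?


A bed frame. The slat-top height is 369 mm.

Four posts, four rails, and a row of slats — a bed frame. Slats sit on the rails at z = 195 + 159 = 354; with slat thickness 15, the top is 369 mm.


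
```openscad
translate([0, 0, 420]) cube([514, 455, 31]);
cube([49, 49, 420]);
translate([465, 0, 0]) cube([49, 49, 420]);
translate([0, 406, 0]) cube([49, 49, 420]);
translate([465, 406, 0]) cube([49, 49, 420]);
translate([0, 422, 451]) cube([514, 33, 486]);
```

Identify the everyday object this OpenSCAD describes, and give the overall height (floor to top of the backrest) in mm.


A chair. The overall height is 937 mm.

A slab on four corner posts with a tall panel at the back — a chair. The seat slab sits at z = 420 with thickness 31, and the 486 mm backrest starts at the seat top, so the overall height is 420 + 31 + 486 = 937 mm.


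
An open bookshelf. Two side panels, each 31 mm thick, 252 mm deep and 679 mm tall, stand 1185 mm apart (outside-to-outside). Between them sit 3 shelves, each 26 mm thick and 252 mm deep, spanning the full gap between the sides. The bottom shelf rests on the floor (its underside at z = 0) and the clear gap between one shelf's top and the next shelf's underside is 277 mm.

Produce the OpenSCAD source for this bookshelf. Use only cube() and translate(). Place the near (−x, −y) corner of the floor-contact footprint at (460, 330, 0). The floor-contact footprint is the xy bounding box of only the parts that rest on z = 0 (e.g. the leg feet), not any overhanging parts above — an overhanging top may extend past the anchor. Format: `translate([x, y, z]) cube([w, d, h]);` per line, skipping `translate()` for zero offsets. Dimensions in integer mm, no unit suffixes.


translate([460, 330, 0]) cube([31, 252, 679]);
translate([1614, 330, 0]) cube([31, 252, 679]);
translate([491, 330, 0]) cube([1123, 252, 26]);
translate([491, 330, 303]) cube([1123, 252, 26]);
translate([491, 330, 606]) cube([1123, 252, 26]);


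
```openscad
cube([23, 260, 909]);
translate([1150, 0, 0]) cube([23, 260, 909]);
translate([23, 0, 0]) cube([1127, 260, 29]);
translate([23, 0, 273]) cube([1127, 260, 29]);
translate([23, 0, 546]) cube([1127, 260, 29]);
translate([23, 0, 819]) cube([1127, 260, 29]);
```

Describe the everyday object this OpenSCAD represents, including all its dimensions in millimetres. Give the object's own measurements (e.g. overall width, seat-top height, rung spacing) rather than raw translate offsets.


An open bookshelf. Two side panels, each 23 mm thick, 260 mm deep and 909 mm tall, stand 1173 mm apart (outside-to-outside). Between them sit 4 shelves, each 29 mm thick and 260 mm deep, spanning the full gap between the sides. The bottom shelf rests on the floor (its underside at z = 0) and the clear gap between one shelf's top and the next shelf's underside is 244 mm.


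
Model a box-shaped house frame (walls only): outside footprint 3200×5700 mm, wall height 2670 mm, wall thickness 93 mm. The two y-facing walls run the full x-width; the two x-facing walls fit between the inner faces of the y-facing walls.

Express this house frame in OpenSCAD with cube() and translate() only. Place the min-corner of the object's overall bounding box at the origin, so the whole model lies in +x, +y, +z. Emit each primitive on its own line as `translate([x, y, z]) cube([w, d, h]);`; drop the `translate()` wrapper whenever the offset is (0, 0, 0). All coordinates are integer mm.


cube([3200, 93, 2670]);
translate([0, 5607, 0]) cube([3200, 93, 2670]);
translate([0, 93, 0]) cube([93, 5514, 2670]);
translate([3107, 93, 0]) cube([93, 5514, 2670]);


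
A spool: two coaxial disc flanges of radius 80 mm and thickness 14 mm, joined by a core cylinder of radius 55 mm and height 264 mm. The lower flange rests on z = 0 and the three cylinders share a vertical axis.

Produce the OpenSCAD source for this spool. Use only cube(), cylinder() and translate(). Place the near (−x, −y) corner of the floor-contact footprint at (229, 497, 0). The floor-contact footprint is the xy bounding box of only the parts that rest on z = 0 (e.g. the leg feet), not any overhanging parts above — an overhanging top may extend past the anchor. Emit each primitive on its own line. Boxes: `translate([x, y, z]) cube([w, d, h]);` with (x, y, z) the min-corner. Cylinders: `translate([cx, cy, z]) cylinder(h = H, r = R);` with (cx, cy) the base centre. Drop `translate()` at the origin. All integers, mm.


translate([309, 577, 0]) cylinder(h = 14, r = 80);
translate([309, 577, 14]) cylinder(h = 264, r = 55);
translate([309, 577, 278]) cylinder(h = 14, r = 80);


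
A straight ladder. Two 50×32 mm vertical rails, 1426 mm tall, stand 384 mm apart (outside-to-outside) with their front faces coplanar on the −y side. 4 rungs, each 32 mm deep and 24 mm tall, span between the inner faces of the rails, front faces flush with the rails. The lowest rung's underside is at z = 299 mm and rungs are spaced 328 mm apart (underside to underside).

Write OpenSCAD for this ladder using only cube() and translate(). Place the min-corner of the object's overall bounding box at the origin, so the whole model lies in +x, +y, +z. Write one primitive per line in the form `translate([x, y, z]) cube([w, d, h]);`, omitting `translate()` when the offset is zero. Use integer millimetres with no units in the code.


// rung span = 384 - 2*50 = 284
// rung[k] z = 299 + k*328
cube([50, 32, 1426]);
translate([334, 0, 0]) cube([50, 32, 1426]);
translate([50, 0, 299]) cube([284, 32, 24]);
translate([50, 0, 627]) cube([284, 32, 24]);
translate([50, 0, 955]) cube([284, 32, 24]);
translate([50, 0, 1283]) cube([284, 32, 24]);


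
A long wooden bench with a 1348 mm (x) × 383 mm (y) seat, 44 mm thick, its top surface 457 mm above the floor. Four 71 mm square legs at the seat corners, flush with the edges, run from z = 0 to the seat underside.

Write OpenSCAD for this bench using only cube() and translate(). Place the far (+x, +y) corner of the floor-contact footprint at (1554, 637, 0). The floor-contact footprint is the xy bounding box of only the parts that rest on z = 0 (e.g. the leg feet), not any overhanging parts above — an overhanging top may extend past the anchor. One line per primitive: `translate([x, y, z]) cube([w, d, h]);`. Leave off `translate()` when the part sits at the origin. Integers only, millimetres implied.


translate([206, 254, 413]) cube([1348, 383, 44]);
translate([206, 254, 0]) cube([71, 71, 413]);
translate([206, 566, 0]) cube([71, 71, 413]);
translate([1483, 254, 0]) cube([71, 71, 413]);
translate([1483, 566, 0]) cube([71, 71, 413]);


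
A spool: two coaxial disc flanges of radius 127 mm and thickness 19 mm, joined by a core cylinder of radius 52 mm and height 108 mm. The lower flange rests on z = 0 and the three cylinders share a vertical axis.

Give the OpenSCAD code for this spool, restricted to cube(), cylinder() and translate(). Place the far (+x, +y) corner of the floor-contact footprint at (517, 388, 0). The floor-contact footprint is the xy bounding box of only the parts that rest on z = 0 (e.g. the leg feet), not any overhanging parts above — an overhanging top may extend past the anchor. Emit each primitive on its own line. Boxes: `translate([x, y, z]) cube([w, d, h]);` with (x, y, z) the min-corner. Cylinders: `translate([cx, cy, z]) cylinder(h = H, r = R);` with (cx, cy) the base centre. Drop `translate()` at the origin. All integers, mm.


translate([390, 261, 0]) cylinder(h = 19, r = 127);
translate([390, 261, 19]) cylinder(h = 108, r = 52);
translate([390, 261, 127]) cylinder(h = 19, r = 127);


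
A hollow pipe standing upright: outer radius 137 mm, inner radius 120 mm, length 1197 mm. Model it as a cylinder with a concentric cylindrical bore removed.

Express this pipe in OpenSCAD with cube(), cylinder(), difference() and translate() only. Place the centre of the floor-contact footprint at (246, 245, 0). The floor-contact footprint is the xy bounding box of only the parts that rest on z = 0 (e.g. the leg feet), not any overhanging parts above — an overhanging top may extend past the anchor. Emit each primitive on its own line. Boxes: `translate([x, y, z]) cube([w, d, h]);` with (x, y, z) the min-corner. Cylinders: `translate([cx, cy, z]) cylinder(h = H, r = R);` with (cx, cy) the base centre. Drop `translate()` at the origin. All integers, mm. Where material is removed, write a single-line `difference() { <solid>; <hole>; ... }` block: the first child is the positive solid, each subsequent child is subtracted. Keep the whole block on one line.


difference() { translate([246, 245, 0]) cylinder(h = 1197, r = 137); translate([246, 245, 0]) cylinder(h = 1197, r = 120); }


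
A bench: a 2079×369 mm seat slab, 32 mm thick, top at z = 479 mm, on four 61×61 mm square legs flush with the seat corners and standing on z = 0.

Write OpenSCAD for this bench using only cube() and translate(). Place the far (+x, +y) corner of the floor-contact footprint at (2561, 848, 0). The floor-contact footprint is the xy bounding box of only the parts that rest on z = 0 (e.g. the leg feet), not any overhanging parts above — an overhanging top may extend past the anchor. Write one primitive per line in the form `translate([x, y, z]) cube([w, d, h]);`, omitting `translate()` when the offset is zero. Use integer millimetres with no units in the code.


translate([482, 479, 447]) cube([2079, 369, 32]);
translate([482, 479, 0]) cube([61, 61, 447]);
translate([482, 787, 0]) cube([61, 61, 447]);
translate([2500, 479, 0]) cube([61, 61, 447]);
translate([2500, 787, 0]) cube([61, 61, 447]);


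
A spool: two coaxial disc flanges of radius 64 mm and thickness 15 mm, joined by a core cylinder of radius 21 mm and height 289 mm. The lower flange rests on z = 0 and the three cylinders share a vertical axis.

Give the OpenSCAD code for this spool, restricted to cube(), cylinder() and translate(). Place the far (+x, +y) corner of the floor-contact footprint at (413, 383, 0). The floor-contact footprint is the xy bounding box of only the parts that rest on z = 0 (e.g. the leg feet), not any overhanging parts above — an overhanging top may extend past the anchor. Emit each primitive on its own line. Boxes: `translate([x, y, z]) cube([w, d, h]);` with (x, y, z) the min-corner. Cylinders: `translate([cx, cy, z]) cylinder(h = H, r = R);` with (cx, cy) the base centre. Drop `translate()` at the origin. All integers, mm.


translate([349, 319, 0]) cylinder(h = 15, r = 64);
translate([349, 319, 15]) cylinder(h = 289, r = 21);
translate([349, 319, 304]) cylinder(h = 15, r = 64);


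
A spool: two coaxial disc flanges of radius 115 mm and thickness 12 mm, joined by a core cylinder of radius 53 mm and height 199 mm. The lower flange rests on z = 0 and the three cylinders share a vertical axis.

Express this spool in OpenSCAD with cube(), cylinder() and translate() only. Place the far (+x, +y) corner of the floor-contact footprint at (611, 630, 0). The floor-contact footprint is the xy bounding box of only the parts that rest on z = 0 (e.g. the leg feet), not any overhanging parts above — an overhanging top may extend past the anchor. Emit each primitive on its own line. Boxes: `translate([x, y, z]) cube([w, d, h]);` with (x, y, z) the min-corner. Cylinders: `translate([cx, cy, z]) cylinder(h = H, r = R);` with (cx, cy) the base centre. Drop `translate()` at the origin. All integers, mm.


translate([496, 515, 0]) cylinder(h = 12, r = 115);
translate([496, 515, 12]) cylinder(h = 199, r = 53);
translate([496, 515, 211]) cylinder(h = 12, r = 115);


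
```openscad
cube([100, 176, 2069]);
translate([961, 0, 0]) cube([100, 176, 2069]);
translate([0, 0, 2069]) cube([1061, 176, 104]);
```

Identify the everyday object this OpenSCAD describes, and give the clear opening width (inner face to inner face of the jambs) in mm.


A door frame. The clear opening width is 861 mm.

Two 2069 mm tall posts with a header on top — a door frame. The left jamb is 100 mm wide at x = 0; the right jamb starts at x = 961. The clear opening is 961 − 100 = 861 mm.


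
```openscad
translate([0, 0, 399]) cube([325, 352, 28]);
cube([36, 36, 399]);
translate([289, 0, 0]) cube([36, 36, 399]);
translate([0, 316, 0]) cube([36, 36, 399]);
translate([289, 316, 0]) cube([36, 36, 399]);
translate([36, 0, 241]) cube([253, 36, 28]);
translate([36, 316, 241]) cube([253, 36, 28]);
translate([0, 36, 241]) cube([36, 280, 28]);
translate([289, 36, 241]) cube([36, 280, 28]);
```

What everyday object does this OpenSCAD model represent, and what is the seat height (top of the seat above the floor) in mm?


A stool. The seat height is 427 mm.

A 325×352×28 slab at z = 399 on four corner posts — a stool. The seat top is 399 + 28 = 427 mm.


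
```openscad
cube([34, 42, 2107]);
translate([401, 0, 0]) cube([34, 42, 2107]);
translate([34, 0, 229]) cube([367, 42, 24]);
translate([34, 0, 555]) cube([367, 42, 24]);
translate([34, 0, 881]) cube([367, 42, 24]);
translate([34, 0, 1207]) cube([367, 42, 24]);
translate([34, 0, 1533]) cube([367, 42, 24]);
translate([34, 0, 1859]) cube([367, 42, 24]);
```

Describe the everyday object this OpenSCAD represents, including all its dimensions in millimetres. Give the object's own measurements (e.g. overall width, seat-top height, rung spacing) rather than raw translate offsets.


A straight ladder. Two 34×42 mm vertical rails, 2107 mm tall, stand 435 mm apart (outside-to-outside) with their front faces coplanar on the −y side. 6 rungs, each 42 mm deep and 24 mm tall, span between the inner faces of the rails, front faces flush with the rails. The lowest rung's underside is at z = 229 mm and rungs are spaced 326 mm apart (underside to underside).


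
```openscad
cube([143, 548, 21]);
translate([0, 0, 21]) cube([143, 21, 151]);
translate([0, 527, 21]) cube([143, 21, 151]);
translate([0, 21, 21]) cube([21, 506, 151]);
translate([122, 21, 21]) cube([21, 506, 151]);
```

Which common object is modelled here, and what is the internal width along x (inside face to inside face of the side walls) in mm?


An open box. The internal width is 101 mm.

A 143×548 base slab with four walls standing on it — an open box. The base is 143 mm wide and the walls are 21 mm thick, so the internal width is 143 − 2 × 21 = 101 mm.


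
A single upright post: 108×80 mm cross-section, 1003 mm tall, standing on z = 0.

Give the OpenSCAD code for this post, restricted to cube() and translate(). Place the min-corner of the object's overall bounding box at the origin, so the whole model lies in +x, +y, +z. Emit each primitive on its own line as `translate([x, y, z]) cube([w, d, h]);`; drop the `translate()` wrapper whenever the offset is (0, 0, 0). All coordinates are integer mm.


cube([108, 80, 1003]);


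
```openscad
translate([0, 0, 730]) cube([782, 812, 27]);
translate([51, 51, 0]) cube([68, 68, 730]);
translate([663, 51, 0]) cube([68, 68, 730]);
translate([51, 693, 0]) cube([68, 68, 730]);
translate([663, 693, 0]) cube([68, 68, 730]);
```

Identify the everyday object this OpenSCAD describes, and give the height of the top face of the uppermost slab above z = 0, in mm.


A table. The table height is 757 mm.

A 782×812×27 slab sits at z = 730 on four 68 mm square posts — a table. The top surface is at 730 + 27 = 757 mm.


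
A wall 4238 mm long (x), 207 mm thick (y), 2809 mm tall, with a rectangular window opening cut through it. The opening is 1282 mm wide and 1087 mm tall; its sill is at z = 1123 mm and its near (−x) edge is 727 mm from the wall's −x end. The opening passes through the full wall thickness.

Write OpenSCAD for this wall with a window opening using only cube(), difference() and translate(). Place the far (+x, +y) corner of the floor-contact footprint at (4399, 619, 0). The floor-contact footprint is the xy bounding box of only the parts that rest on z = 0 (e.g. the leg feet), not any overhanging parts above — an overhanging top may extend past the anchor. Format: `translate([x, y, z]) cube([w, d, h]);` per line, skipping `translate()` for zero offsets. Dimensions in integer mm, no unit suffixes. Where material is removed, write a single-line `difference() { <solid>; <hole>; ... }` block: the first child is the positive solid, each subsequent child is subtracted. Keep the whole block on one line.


difference() { translate([161, 412, 0]) cube([4238, 207, 2809]); translate([888, 412, 1123]) cube([1282, 207, 1087]); }


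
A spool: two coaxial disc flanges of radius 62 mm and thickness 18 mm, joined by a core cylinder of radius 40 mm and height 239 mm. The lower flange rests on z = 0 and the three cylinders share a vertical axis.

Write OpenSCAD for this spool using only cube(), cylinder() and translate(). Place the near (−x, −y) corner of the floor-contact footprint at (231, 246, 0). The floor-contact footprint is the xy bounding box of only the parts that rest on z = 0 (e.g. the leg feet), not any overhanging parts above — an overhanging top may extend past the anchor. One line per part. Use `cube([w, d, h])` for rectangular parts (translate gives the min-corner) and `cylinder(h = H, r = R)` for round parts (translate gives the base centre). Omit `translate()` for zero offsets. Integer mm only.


translate([293, 308, 0]) cylinder(h = 18, r = 62);
translate([293, 308, 18]) cylinder(h = 239, r = 40);
translate([293, 308, 257]) cylinder(h = 18, r = 62);


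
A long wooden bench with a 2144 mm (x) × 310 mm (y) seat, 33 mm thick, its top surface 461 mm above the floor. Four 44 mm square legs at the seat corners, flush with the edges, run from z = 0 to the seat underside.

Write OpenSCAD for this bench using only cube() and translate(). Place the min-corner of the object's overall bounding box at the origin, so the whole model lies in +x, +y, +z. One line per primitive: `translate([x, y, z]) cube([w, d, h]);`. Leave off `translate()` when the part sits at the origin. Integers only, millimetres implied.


// leg_h = 461 − 33 = 428
translate([0, 0, 428]) cube([2144, 310, 33]);
cube([44, 44, 428]);
translate([0, 266, 0]) cube([44, 44, 428]);
translate([2100, 0, 0]) cube([44, 44, 428]);
translate([2100, 266, 0]) cube([44, 44, 428]);


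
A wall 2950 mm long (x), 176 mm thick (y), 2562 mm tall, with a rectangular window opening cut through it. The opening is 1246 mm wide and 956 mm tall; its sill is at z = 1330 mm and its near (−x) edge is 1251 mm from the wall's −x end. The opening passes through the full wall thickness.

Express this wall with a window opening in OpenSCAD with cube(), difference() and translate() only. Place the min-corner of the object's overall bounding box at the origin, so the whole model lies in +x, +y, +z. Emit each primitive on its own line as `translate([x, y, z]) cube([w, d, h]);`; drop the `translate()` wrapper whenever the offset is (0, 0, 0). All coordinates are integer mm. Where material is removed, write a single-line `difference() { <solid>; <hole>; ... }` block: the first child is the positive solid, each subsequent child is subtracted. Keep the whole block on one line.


difference() { cube([2950, 176, 2562]); translate([1251, 0, 1330]) cube([1246, 176, 956]); }


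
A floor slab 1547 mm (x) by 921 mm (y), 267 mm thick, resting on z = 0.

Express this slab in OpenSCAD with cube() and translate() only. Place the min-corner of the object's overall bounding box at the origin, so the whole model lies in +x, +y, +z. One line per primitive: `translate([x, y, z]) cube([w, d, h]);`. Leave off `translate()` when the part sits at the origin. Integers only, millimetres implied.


cube([1547, 921, 267]);


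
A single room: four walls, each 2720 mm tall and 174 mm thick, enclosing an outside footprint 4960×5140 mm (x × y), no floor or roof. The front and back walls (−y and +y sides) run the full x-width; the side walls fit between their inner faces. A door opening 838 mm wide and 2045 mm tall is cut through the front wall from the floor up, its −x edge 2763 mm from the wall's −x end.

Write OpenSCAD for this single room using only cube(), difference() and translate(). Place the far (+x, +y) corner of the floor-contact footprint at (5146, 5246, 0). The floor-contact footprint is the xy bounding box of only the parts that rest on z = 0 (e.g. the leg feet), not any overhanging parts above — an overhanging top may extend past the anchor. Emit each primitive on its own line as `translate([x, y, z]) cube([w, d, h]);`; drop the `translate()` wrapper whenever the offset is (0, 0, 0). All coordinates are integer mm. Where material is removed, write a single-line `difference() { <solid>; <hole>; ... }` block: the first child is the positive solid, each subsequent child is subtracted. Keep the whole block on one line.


difference() { translate([186, 106, 0]) cube([4960, 174, 2720]); translate([2949, 106, 0]) cube([838, 174, 2045]); }
translate([186, 5072, 0]) cube([4960, 174, 2720]);
translate([186, 280, 0]) cube([174, 4792, 2720]);
translate([4972, 280, 0]) cube([174, 4792, 2720]);


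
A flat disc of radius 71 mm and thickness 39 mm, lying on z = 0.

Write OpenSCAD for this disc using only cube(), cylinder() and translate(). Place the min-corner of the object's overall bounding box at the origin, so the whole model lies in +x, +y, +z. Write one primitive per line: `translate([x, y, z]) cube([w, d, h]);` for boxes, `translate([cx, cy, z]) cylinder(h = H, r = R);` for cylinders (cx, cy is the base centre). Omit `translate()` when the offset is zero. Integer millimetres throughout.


translate([71, 71, 0]) cylinder(h = 39, r = 71);


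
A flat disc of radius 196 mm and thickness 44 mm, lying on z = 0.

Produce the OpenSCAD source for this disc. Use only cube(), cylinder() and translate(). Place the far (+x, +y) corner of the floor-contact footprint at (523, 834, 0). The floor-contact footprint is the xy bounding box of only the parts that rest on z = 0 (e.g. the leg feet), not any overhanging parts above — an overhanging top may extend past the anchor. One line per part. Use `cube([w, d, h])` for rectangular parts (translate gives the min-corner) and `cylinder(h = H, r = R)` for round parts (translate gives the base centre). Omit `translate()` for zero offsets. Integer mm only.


translate([327, 638, 0]) cylinder(h = 44, r = 196);


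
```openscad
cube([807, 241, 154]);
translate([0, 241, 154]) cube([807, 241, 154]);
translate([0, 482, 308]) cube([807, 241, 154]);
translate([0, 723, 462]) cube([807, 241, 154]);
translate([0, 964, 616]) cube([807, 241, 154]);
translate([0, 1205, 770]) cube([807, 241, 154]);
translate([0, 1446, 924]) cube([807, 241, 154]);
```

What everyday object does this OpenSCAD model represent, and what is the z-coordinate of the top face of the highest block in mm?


A staircase. The total rise is 1078 mm.

7 identical blocks, each offset up and back from the previous — a staircase. Each step is 154 mm tall and there are 7 of them, so the total rise is 7 × 154 = 1078 mm.


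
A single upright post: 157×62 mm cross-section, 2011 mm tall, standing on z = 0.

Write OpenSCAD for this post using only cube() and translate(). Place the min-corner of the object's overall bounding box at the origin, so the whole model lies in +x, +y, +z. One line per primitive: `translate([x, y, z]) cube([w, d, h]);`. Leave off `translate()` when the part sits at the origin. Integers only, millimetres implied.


cube([157, 62, 2011]);


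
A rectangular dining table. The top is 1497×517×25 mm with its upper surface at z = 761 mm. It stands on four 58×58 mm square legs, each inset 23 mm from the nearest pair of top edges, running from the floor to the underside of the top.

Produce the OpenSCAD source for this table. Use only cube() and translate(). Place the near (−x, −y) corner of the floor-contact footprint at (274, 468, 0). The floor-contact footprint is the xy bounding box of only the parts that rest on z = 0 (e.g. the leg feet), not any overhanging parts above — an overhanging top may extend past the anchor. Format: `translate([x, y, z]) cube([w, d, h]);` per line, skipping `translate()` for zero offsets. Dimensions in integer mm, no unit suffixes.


// leg_h = 761 - 25 = 736
translate([251, 445, 736]) cube([1497, 517, 25]);
translate([274, 468, 0]) cube([58, 58, 736]);
translate([1667, 468, 0]) cube([58, 58, 736]);
translate([274, 881, 0]) cube([58, 58, 736]);
translate([1667, 881, 0]) cube([58, 58, 736]);


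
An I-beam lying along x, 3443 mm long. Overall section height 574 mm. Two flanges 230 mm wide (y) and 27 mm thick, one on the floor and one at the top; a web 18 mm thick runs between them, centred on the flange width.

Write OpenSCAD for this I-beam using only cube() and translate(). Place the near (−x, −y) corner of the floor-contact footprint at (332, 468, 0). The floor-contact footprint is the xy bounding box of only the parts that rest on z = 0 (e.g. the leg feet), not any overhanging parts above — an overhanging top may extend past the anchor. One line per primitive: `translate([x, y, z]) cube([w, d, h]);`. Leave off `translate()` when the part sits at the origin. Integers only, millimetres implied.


translate([332, 468, 0]) cube([3443, 230, 27]);
translate([332, 574, 27]) cube([3443, 18, 520]);
translate([332, 468, 547]) cube([3443, 230, 27]);


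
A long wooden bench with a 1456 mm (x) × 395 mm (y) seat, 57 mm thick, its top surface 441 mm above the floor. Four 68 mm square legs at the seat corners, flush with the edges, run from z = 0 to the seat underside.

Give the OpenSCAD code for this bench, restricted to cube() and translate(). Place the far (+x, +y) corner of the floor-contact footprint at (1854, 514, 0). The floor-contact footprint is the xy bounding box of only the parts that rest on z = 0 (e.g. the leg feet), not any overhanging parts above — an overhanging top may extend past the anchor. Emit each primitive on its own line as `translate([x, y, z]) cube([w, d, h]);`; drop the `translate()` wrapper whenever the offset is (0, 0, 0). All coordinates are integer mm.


translate([398, 119, 384]) cube([1456, 395, 57]);
translate([398, 119, 0]) cube([68, 68, 384]);
translate([398, 446, 0]) cube([68, 68, 384]);
translate([1786, 119, 0]) cube([68, 68, 384]);
translate([1786, 446, 0]) cube([68, 68, 384]);


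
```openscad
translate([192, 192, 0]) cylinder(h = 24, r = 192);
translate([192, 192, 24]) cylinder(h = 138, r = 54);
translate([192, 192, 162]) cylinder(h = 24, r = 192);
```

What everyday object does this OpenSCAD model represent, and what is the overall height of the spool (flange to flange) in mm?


A spool. The overall height is 186 mm.

Three coaxial cylinders, large–small–large — a spool. Two 24 mm flanges and a 138 mm core give 24 + 138 + 24 = 186 mm.


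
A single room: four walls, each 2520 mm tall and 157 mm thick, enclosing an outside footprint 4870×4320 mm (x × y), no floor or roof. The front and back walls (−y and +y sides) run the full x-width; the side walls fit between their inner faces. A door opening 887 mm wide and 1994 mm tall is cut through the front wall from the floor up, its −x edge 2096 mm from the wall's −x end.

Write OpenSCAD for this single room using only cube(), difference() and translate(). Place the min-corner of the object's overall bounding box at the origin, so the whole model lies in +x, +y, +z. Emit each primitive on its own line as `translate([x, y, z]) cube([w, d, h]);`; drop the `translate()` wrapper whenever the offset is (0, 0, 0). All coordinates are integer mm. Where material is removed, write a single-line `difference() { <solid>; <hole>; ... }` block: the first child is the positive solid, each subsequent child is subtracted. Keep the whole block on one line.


difference() { cube([4870, 157, 2520]); translate([2096, 0, 0]) cube([887, 157, 1994]); }
translate([0, 4163, 0]) cube([4870, 157, 2520]);
translate([0, 157, 0]) cube([157, 4006, 2520]);
translate([4713, 157, 0]) cube([157, 4006, 2520]);


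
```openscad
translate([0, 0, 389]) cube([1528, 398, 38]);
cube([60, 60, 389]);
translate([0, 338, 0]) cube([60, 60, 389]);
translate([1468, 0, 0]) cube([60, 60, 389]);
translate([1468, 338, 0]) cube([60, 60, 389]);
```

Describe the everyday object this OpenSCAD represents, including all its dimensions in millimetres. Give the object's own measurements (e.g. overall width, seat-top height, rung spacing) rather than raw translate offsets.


A bench: a 1528×398 mm seat slab, 38 mm thick, top at z = 427 mm, on four 60×60 mm square legs flush with the seat corners and standing on z = 0.


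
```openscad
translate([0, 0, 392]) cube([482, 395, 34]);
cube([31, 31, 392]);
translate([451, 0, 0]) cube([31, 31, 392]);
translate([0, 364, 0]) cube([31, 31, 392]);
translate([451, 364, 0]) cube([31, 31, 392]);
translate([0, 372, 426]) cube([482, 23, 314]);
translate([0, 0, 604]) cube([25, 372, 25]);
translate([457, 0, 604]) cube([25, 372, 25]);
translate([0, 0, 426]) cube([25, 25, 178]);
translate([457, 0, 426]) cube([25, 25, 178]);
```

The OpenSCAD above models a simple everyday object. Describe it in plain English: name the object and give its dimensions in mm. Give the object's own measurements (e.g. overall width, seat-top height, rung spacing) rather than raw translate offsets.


A chair. The seat is a 482×395×34 mm slab with its top at z = 426 mm, on four 31×31 mm corner legs (flush with the seat edges, standing on z = 0). A flat backrest 23 mm thick, 314 mm tall, spans the full seat width and rises from the seat top along its +y edge, rear face flush with the rear of the seat. Two armrests of 25×25 mm section run along each side from the seat's front edge to the front of the backrest, top faces 203 mm above the seat top and outer faces flush with the seat's x-edges; a 25×25 mm post under the front of each armrest stands on the seat at the front corner.


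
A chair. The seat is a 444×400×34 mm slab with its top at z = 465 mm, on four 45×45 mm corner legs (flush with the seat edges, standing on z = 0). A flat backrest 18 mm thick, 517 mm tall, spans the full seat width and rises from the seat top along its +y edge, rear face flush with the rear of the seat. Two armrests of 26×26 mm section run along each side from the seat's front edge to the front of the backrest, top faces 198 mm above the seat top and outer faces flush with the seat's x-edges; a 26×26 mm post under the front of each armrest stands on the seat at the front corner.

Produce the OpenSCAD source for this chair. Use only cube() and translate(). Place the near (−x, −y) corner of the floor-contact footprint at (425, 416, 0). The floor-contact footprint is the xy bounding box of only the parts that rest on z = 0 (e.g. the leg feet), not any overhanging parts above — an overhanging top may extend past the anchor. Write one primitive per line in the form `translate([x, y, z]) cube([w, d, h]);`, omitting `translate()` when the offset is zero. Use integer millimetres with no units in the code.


// leg_h = 465 - 34 = 431
// arm post h = 198 - 26 = 172
translate([425, 416, 431]) cube([444, 400, 34]);
translate([425, 416, 0]) cube([45, 45, 431]);
translate([824, 416, 0]) cube([45, 45, 431]);
translate([425, 771, 0]) cube([45, 45, 431]);
translate([824, 771, 0]) cube([45, 45, 431]);
translate([425, 798, 465]) cube([444, 18, 517]);
translate([425, 416, 637]) cube([26, 382, 26]);
translate([843, 416, 637]) cube([26, 382, 26]);
translate([425, 416, 465]) cube([26, 26, 172]);
translate([843, 416, 465]) cube([26, 26, 172]);
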